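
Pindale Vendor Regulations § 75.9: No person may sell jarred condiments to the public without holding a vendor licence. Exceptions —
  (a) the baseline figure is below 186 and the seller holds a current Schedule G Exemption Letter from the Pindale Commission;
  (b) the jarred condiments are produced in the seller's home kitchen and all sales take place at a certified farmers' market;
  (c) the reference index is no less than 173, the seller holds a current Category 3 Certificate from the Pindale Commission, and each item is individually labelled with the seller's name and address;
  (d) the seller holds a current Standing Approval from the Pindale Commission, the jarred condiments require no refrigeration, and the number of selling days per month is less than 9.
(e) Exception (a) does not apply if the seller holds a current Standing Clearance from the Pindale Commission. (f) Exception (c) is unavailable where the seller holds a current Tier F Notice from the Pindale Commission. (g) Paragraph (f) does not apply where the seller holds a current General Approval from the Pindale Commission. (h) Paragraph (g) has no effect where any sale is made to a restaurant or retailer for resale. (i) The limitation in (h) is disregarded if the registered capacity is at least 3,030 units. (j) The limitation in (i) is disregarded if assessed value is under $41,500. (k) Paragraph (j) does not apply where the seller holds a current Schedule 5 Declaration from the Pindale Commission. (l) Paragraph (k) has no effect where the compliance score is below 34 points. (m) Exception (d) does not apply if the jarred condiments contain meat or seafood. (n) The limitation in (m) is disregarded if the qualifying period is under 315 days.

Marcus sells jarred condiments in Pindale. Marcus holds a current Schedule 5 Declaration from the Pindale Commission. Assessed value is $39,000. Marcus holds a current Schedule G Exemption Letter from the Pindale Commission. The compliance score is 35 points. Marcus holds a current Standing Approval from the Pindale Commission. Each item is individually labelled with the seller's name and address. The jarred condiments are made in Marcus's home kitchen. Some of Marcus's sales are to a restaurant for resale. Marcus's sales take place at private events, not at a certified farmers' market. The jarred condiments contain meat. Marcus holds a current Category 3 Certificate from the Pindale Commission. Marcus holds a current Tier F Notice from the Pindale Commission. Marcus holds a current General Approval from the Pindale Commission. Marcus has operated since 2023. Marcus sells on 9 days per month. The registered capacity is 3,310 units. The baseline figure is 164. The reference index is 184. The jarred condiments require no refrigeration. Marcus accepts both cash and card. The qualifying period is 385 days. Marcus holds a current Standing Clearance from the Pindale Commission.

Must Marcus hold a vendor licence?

No — exception (c) applies; Marcus is not required to hold a vendor licence.

Exception (a)'s conditions are all satisfied: the baseline figure is 164, below the 186 limit; a current Schedule G Exemption Letter is held. Turning to paragraph (e): (e) operates against (a): a current Standing Clearance is held. (a) is therefore removed.
Exception (b) requires that all sales take place at a certified farmers' market; but sales are at private events, not a certified farmers' market, so (b) is unavailable.
All of (c)'s requirements are met (the reference index is 184, meeting the 173 threshold; a current Category 3 Certificate is held; items are individually labelled). Under paragraphs (f)–(l): (f) is engaged (a current Tier F Notice is held), but is itself disapplied by (g): (g) operates — a current General Approval is held. (h) would limit (g) — some sales are to a restaurant for resale — but (i) sets (h) aside: (i) operates against (h): the registered capacity is 3,310 units, meeting the 3,030 units threshold. (j) would limit (i) — assessed value is $39,000, under the $41,500 limit — but (k) sets (j) aside: (k) operates against (j): a current Schedule 5 Declaration is held. (l) is inapplicable (the compliance score is 35 points, not below 34 points), so (k) stands. (c) remains available.
Exception (d) fails — the number of selling days per month is 9, not less than 9.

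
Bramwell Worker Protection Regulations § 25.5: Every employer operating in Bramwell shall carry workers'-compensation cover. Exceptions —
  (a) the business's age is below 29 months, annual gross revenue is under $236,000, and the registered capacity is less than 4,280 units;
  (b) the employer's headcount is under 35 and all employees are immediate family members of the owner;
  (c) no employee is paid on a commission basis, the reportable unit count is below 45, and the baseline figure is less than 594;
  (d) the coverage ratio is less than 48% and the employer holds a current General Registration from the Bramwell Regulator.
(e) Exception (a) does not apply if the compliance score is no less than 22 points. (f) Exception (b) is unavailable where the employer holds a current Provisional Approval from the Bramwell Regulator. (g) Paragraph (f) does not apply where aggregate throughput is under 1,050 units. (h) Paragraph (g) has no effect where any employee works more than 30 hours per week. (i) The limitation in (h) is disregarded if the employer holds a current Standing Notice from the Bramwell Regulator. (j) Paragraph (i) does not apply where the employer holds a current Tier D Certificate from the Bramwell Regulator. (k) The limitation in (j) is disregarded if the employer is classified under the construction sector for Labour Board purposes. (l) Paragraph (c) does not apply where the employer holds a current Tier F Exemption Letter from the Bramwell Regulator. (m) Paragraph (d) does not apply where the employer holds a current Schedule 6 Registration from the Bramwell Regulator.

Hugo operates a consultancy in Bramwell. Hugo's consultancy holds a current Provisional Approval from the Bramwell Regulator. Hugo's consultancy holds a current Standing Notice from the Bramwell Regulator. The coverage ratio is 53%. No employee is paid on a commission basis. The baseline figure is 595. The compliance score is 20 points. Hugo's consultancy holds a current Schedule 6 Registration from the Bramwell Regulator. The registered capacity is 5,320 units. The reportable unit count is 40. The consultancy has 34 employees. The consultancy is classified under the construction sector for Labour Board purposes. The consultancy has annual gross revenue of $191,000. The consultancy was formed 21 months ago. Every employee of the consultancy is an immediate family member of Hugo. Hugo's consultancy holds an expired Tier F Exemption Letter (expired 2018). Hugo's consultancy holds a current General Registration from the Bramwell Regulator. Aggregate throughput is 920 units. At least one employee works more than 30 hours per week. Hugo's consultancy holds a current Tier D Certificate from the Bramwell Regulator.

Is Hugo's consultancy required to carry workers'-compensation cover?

Exception (a) fails — the registered capacity is 5,320 units, not less than 4,280 units.
Exception (b)'s conditions are all satisfied: the employer's headcount is 34, under the 35 limit; every employee is an immediate family member. As to paragraphs (f)–(k): (f) would limit (b) — a current Provisional Approval is held — but (g) sets (f) aside: (g) operates against (f): aggregate throughput is 920 units, under the 1,050 units limit. (h) operates (at least one employee exceeds 30 hours/week), but is displaced by (i): (i) is triggered — a current Standing Notice is held. (j) operates (a current Tier D Certificate is held), but yields to (k): (k) is engaged — the consultancy is classified under the construction sector. Exception (b) stands.
Exception (c) fails — the baseline figure is 595, not less than 594.
Exception (d) requires that the coverage ratio is less than 48%; but the coverage ratio is 53%, not less than 48%, so (d) is unavailable.

No — exception (b) applies; Hugo's consultancy is not required to carry workers'-compensation cover.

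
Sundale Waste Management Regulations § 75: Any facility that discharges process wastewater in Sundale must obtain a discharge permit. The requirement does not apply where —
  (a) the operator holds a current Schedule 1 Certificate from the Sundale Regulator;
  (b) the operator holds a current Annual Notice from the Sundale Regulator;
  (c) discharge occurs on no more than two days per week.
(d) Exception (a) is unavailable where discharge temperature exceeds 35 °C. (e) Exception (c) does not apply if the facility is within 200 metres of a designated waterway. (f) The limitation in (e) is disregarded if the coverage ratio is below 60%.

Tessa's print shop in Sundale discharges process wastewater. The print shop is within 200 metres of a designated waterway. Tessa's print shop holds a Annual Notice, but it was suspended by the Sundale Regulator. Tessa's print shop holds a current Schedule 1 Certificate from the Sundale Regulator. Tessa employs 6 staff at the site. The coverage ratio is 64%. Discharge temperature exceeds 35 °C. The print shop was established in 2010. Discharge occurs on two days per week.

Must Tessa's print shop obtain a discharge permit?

All of (a)'s requirements are met (a current Schedule 1 Certificate is held). But applying paragraph (d): (d) operates against (a): discharge temperature exceeds 35 °C. So (a) is unavailable.
Exception (b) requires that the operator holds a current Annual Notice from the Sundale Regulator; but there is no Annual Notice in force, so (b) is unavailable.
Exception (c) is satisfied on its face — discharge occurs on no more than two days per week. But: (e) operates — the print shop is within 200 m of a designated waterway. (f), which would lift (e), does not operate here — the coverage ratio is 64%, not below 60%. So (c) is unavailable.
Every exception is unavailable, so the rule governs.

Yes — Tessa's print shop must obtain a discharge permit.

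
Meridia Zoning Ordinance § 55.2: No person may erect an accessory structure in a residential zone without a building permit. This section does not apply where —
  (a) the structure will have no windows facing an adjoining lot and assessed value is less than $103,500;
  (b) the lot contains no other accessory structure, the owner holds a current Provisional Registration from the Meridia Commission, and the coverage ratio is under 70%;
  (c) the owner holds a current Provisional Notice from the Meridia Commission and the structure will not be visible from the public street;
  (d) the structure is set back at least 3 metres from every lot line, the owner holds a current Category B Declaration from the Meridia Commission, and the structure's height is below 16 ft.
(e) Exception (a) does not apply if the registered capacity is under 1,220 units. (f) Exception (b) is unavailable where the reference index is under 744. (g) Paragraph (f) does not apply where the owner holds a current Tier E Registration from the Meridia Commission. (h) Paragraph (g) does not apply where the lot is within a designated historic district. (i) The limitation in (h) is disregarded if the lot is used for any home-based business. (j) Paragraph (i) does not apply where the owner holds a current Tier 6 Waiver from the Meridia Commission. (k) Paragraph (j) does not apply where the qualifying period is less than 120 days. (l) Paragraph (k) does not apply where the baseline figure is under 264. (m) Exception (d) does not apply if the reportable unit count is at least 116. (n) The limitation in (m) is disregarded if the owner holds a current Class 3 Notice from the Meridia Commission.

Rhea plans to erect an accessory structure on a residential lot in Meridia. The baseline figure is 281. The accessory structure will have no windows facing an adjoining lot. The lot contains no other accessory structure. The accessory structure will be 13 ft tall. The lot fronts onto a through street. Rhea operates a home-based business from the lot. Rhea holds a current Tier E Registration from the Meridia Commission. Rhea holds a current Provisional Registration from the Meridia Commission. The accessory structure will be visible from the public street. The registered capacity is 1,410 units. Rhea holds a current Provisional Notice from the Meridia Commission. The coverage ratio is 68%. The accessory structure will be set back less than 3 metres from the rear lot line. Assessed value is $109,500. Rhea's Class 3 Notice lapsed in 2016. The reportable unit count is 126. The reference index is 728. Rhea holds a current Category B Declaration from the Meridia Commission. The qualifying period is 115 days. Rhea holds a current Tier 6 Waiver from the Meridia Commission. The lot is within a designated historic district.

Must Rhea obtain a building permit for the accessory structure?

No — exception (b) applies; Rhea does not need a building permit.

Exception (a) requires that assessed value is less than $103,500; but assessed value is $109,500, not less than $103,500, so (a) is unavailable.
Exception (b) is satisfied on its face — the lot has no other accessory structure; a current Provisional Registration is held; the coverage ratio is 68%, under the 70% limit. Applying paragraphs (f)–(l): (f) would limit (b) — the reference index is 728, under the 744 limit — but (g) sets (f) aside: (g) operates — a current Tier E Registration is held. (h) would limit (g) — the lot is in a historic district — but (i) sets (h) aside: (i) operates against (h): a home-based business operates on the lot. (j) operates (a current Tier 6 Waiver is held), but is displaced by (k): (k) operates against (j): the qualifying period is 115 days, less than the 120 days limit. (l), which would lift (k), is not engaged — the baseline figure is 281, not under 264. (b) remains available.
Exception (c) requires that the structure will not be visible from the public street; but the structure will be visible from the street, so (c) is unavailable.
Exception (d) does not apply: the rear setback is under 3 m.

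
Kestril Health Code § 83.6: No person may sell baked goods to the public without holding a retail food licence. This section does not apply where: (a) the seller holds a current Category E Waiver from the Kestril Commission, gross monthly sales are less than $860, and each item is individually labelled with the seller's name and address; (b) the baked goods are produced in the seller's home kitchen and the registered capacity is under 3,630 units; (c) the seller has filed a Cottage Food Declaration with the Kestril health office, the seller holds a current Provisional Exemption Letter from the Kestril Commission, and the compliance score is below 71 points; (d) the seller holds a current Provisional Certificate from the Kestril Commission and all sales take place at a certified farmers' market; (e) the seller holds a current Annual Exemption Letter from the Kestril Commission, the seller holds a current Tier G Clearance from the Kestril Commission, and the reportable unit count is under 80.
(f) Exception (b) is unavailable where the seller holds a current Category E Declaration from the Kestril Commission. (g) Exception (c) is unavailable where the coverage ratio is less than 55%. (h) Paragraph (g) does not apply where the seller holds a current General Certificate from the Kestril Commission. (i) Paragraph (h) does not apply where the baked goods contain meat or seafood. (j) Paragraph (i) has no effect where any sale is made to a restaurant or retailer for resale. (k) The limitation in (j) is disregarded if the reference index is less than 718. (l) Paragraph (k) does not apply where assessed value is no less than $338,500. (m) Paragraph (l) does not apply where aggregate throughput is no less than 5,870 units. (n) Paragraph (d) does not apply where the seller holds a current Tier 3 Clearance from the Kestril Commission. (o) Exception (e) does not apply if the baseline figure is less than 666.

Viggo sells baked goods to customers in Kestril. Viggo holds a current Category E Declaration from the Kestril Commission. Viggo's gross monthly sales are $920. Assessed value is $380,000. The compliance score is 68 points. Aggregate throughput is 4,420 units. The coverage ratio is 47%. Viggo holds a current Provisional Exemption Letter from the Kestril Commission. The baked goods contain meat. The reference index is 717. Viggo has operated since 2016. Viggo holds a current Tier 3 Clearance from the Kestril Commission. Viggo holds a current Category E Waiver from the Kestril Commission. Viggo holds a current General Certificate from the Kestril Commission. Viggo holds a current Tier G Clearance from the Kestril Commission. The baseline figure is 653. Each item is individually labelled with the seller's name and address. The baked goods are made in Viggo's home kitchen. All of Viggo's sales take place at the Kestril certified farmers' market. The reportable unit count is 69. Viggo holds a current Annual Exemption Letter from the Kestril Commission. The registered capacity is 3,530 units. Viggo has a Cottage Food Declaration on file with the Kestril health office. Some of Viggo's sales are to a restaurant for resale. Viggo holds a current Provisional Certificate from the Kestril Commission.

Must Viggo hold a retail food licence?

No — exception (c) applies; Viggo is not required to hold a retail food licence.

Exception (a) does not apply: gross monthly sales are $920, not less than $860.
Exception (b)'s conditions are all satisfied: the baked goods are home-kitchen produced; the registered capacity is 3,530 units, under the 3,630 units limit. However, paragraph (f) must be considered: (f) operates against (b): a current Category E Declaration is held. Exception (b) does not apply.
All of (c)'s requirements are met (a Cottage Food Declaration is on file; a current Provisional Exemption Letter is held; the compliance score is 68 points, below the 71 points limit). Considering the limiting provisions: (g) operates (the coverage ratio is 47%, less than the 55% limit), but is overridden by (h): (h) operates against (g): a current General Certificate is held. (i) applies (the baked goods contain meat), but is itself disapplied by (j): (j) operates — some sales are to a restaurant for resale. (k) would limit (j) — the reference index is 717, less than the 718 limit — but (l) sets (k) aside: (l) is engaged — assessed value is $380,000, meeting the $338,500 threshold. (m) is not triggered (aggregate throughput is 4,420 units, short of 5,870 units), so (l) stands. (c) remains available.
Exception (d): a current Provisional Certificate is held; all sales are at a certified farmers' market — every condition holds. But applying paragraph (n): (n) operates against (d): a current Tier 3 Clearance is held. Exception (d) does not apply.
Exception (e)'s conditions are all satisfied: a current Annual Exemption Letter is held; a current Tier G Clearance is held; the reportable unit count is 69, under the 80 limit. Turning to paragraph (o): (o) operates — the baseline figure is 653, less than the 666 limit. So (e) is unavailable.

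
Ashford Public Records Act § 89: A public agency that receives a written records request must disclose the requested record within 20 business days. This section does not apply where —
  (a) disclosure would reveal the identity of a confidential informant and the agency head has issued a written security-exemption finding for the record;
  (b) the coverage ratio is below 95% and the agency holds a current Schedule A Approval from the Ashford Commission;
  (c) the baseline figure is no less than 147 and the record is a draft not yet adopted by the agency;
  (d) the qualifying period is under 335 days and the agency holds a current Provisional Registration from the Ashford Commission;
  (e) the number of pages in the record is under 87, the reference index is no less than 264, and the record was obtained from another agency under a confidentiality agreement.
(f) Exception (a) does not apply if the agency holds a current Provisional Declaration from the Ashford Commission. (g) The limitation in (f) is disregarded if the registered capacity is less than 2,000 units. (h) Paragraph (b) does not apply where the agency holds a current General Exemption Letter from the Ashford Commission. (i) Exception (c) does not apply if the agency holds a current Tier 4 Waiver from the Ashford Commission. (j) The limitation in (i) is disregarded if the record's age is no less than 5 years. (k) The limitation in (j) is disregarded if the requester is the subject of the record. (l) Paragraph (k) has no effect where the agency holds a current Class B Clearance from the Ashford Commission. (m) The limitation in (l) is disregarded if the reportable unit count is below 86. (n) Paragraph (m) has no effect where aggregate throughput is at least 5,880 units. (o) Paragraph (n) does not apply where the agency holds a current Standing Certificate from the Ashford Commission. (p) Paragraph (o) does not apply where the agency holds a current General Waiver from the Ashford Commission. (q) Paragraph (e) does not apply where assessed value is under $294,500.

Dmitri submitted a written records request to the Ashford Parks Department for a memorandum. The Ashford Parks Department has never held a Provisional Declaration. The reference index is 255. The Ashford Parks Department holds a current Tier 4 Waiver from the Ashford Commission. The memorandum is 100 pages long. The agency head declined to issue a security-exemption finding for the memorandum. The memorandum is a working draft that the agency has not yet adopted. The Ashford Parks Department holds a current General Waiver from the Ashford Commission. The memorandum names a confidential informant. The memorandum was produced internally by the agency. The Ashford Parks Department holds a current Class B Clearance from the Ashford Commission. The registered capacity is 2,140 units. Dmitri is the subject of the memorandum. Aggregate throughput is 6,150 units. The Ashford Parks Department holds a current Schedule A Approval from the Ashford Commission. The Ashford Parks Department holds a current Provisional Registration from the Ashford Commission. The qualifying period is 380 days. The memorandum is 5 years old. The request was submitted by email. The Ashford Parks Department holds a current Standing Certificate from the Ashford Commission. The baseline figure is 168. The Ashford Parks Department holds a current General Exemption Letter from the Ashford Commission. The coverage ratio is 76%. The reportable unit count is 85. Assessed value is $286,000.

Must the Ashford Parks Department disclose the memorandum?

No — exception (c) applies; the Ashford Parks Department is not required to disclose the memorandum.

Exception (a) fails — the agency head declined to issue a security-exemption finding.
Exception (b): the coverage ratio is 76%, below the 95% limit; a current Schedule A Approval is held — every condition holds. But: (h) operates against (b): a current General Exemption Letter is held. So (b) is unavailable.
All of (c)'s requirements are met (the baseline figure is 168, meeting the 147 threshold; the memorandum is an unadopted draft). Under paragraphs (i)–(p): (i) is triggered (a current Tier 4 Waiver is held), but is overridden by (j): (j) is engaged — the record's age is 5 years, meeting the 5 years threshold. (k) would limit (j) — Dmitri is the subject of the memorandum — but (l) sets (k) aside: (l) operates — a current Class B Clearance is held. (m) would limit (l) — the reportable unit count is 85, below the 86 limit — but (n) sets (m) aside: (n) operates — aggregate throughput is 6,150 units, meeting the 5,880 units threshold. (o) is triggered (a current Standing Certificate is held), but is displaced by (p): (p) is triggered — a current General Waiver is held. (c) remains available.
Exception (d) requires that the qualifying period is under 335 days; but the qualifying period is 380 days, not under 335 days, so (d) is unavailable.
Exception (e) fails — the number of pages in the record is 100, not under 87.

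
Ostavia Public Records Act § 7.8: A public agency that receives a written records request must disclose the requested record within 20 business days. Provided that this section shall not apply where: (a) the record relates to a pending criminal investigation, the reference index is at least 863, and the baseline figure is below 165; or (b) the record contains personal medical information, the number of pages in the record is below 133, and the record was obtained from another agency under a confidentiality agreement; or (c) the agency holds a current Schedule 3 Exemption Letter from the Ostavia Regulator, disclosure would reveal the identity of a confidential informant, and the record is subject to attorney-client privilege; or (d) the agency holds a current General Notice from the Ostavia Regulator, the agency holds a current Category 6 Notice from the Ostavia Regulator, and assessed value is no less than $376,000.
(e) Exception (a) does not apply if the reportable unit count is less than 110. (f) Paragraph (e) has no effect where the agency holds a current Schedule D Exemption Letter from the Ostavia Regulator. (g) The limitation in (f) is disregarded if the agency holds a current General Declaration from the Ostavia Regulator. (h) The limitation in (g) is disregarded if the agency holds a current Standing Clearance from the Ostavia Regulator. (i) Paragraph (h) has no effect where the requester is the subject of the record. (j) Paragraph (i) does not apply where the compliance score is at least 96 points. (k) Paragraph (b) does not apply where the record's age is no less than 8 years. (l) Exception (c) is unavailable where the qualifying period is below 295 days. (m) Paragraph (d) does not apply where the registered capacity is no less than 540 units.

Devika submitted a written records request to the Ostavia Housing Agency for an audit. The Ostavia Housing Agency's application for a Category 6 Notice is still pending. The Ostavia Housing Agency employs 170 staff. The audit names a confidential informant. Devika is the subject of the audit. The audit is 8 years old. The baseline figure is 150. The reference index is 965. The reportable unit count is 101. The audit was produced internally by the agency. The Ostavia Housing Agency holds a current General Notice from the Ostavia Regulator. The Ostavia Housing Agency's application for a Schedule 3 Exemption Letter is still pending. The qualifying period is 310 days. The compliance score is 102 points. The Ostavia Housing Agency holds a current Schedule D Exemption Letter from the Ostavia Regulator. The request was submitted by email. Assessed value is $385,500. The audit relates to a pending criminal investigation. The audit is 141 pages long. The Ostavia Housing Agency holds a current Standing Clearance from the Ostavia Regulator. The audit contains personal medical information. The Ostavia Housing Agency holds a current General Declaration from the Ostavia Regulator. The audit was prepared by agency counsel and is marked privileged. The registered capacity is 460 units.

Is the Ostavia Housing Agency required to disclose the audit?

Exception (a): the audit relates to a pending investigation; the reference index is 965, meeting the 863 threshold; the baseline figure is 150, below the 165 limit — every condition holds. Considering the limiting provisions: (e) operates (the reportable unit count is 101, less than the 110 limit), but is overridden by (f): (f) operates against (e): a current Schedule D Exemption Letter is held. (g) operates (a current General Declaration is held), but is overridden by (h): (h) operates — a current Standing Clearance is held. (i) is triggered (Devika is the subject of the audit), but yields to (j): (j) is engaged — the compliance score is 102 points, meeting the 96 points threshold. So (a) applies.
Exception (b) does not apply: the number of pages in the record is 141, not below 133.
Exception (c) does not apply: no current Schedule 3 Exemption Letter is held.
Exception (d) does not apply: there is no Category 6 Notice in force.

No — exception (a) applies; the Ostavia Housing Agency is not required to disclose the audit.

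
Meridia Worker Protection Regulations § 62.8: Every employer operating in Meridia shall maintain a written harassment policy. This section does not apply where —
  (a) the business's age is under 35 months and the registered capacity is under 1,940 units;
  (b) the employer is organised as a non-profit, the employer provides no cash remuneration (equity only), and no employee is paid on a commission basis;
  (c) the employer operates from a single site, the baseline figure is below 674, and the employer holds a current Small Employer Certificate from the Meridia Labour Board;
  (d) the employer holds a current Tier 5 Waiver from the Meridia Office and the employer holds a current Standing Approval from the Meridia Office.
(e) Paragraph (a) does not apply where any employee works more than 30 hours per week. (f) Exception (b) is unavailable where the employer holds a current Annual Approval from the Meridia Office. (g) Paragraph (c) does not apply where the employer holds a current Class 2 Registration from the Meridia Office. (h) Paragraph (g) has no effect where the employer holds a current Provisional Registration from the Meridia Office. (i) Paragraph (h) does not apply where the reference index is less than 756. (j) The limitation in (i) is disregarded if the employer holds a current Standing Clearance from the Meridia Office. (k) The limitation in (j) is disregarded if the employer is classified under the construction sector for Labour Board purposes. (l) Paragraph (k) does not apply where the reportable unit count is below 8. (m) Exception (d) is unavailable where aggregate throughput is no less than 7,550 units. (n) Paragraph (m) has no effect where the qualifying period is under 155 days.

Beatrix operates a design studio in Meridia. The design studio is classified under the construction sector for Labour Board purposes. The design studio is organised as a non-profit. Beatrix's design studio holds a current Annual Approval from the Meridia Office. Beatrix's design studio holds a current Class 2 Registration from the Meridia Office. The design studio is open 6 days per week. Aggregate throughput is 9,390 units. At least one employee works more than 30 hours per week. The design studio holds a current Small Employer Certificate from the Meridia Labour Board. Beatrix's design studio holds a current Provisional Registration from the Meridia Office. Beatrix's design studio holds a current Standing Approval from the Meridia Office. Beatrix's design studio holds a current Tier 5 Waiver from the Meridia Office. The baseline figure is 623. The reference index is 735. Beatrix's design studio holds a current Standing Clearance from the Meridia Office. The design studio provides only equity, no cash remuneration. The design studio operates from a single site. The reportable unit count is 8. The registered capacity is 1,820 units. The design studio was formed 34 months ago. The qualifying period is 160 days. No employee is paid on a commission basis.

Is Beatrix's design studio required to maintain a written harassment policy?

Exception (a): the business's age is 34 months, under the 35 months limit; the registered capacity is 1,820 units, under the 1,940 units limit — every condition holds. But applying paragraph (e): (e) operates against (a): at least one employee exceeds 30 hours/week. So (a) is unavailable.
Exception (b) is satisfied on its face — the employer is a non-profit; remuneration is equity-only; no employee is paid on commission. But applying paragraph (f): (f) is triggered — a current Annual Approval is held. Exception (b) does not apply.
Exception (c) is satisfied on its face — the employer operates from a single site; the baseline figure is 623, below the 674 limit; a current Small Employer Certificate is held. Turning to paragraphs (g)–(l): (g) operates against (c): a current Class 2 Registration is held. (h) is engaged (a current Provisional Registration is held), but is displaced by (i): (i) is engaged — the reference index is 735, less than the 756 limit. (j) is triggered (a current Standing Clearance is held), but is overridden by (k): (k) operates against (j): the design studio is classified under the construction sector. (l), which would lift (k), is inapplicable — the reportable unit count is 8, not below 8. (c) is therefore removed.
Exception (d)'s conditions are all satisfied: a current Tier 5 Waiver is held; a current Standing Approval is held. But applying paragraphs (m)–(n): (m) applies — aggregate throughput is 9,390 units, meeting the 7,550 units threshold. (n), which would lift (m), is not engaged — the qualifying period is 160 days, not under 155 days. (d) is therefore removed.
No exception applies. The general rule governs.

Yes — Beatrix's design studio must maintain a written harassment policy.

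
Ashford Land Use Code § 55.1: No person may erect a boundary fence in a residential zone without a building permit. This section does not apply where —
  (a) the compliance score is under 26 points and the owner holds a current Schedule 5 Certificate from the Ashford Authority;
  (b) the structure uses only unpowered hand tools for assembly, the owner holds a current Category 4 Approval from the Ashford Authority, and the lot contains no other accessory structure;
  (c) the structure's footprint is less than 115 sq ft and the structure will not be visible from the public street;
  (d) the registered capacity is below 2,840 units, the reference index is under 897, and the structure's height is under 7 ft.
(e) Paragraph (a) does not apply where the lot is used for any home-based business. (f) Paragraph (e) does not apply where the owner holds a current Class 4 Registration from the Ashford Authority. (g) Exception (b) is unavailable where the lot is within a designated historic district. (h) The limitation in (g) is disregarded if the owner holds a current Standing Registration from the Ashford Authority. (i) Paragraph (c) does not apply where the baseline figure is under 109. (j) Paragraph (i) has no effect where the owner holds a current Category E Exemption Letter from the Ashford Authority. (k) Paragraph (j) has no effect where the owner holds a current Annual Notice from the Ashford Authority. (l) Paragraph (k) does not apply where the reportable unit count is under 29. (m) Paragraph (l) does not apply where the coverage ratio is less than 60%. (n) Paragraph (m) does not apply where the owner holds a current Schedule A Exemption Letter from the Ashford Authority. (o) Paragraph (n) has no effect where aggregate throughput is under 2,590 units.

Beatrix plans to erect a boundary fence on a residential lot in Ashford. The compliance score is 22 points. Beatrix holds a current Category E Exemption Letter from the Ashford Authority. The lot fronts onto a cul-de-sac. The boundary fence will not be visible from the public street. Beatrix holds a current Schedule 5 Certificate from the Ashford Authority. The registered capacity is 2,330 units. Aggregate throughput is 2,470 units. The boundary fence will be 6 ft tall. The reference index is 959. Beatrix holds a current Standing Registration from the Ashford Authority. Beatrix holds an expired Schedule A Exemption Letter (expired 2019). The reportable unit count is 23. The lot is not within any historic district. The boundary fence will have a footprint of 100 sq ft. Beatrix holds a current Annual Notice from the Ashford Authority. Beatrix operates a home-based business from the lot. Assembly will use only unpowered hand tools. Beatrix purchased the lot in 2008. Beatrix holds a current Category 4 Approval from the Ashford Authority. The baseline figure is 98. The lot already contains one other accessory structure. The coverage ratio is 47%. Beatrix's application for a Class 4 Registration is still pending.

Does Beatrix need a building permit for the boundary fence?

Yes — Beatrix must obtain a building permit.

Exception (a): the compliance score is 22 points, under the 26 points limit; a current Schedule 5 Certificate is held — every condition holds. But applying paragraphs (e)–(f): (e) operates against (a): a home-based business operates on the lot. (f), which would lift (e), is not triggered — the Class 4 Registration is not current. Exception (a) does not apply.
Exception (b) fails — the lot already has another accessory structure.
All of (c)'s requirements are met (the structure's footprint is 100 sq ft, less than the 115 sq ft limit; the structure will not be visible from the street). Turning to paragraphs (i)–(o): (i) is triggered — the baseline figure is 98, under the 109 limit. (j) applies (a current Category E Exemption Letter is held), but is displaced by (k): (k) operates against (j): a current Annual Notice is held. (l) operates (the reportable unit count is 23, under the 29 limit), but yields to (m): (m) operates against (l): the coverage ratio is 47%, less than the 60% limit. (n) is inapplicable (no current Schedule A Exemption Letter is held), so (m) stands. (c) is therefore removed.
Exception (d) fails — the reference index is 959, not under 897.
No exception is made out. Beatrix falls within the general rule.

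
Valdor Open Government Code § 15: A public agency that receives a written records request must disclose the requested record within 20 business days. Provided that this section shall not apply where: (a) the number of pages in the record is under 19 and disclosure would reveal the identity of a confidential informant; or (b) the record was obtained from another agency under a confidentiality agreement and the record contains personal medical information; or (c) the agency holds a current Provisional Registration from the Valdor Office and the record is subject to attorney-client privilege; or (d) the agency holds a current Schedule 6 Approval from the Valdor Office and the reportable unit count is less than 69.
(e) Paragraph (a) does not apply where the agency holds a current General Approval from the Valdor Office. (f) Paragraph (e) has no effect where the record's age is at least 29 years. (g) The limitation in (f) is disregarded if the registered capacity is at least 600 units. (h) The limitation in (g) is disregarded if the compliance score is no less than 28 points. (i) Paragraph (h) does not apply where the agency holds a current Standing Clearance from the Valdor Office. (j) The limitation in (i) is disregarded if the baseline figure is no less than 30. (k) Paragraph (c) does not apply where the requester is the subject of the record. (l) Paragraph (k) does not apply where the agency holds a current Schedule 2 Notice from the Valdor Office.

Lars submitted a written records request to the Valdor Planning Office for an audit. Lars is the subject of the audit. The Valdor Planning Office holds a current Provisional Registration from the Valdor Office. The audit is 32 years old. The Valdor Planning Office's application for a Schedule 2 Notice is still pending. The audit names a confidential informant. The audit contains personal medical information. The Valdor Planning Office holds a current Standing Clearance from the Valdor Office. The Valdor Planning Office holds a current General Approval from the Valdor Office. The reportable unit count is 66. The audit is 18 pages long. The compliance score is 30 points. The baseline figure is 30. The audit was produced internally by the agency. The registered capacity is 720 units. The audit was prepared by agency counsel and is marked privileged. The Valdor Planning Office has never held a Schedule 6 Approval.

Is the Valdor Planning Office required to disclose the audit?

Exception (a): the number of pages in the record is 18, under the 19 limit; the audit names a confidential informant — every condition holds. Considering the limiting provisions: (e) is engaged (a current General Approval is held), but is itself disapplied by (f): (f) applies — the record's age is 32 years, meeting the 29 years threshold. (g) is triggered (the registered capacity is 720 units, meeting the 600 units threshold), but is overridden by (h): (h) operates against (g): the compliance score is 30 points, meeting the 28 points threshold. (i) would limit (h) — a current Standing Clearance is held — but (j) sets (i) aside: (j) operates against (i): the baseline figure is 30, meeting the 30 threshold. So (a) applies.
Exception (b) does not apply: the audit was produced internally.
All of (c)'s requirements are met (a current Provisional Registration is held; the audit is privileged). But applying paragraphs (k)–(l): (k) operates against (c): Lars is the subject of the audit. (l), which would lift (k), is inapplicable — the Schedule 2 Notice is not current. (c) is therefore removed.
Exception (d) does not apply: the Schedule 6 Approval is not current.

No — exception (a) applies; the Valdor Planning Office is not required to disclose the audit.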